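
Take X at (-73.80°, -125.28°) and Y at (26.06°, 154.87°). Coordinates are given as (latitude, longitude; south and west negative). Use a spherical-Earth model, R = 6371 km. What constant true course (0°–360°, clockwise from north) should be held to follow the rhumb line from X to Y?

Δψ = ln[tan(π/4+φ₂/2)/tan(π/4+φ₁/2)] = +2.4210
Δλ = -1.3936 rad (taken the short way round)
course = atan2(Δλ, Δψ) = 330.07°

330.1°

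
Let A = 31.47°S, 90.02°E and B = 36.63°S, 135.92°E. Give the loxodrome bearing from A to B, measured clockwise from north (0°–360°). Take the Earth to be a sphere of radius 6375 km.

97.7°

Δψ = ln[tan(π/4+φ₂/2)/tan(π/4+φ₁/2)] = -0.1088
Δλ = +0.8011 rad (taken the short way round)
course = atan2(Δλ, Δψ) = 97.73°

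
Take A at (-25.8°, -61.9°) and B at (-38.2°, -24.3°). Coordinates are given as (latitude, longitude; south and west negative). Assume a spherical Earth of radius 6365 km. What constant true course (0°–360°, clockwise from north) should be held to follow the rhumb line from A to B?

111.3°

Meridional parts: M(φ₁)=-0.4663, M(φ₂)=-0.7224 → ΔM = -0.2561;  Δλ = +0.6562 rad
tan C = Δλ / ΔM = -2.5625 → C = 111.32°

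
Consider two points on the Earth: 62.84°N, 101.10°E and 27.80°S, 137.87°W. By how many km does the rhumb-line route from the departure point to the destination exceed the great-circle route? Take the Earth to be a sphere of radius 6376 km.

666 km

Great circle: cos σ = sin φ₁ sin φ₂ + cos φ₁ cos φ₂ cos Δλ,  σ = 2.2435 rad → d_gc = 14304.6 km
Rhumb line: Δψ = -1.9261, q = Δφ/Δψ = 0.8213, d_rh = R√(Δφ²+q²Δλ²) = 14970.3 km
Excess = 14970.3 − 14304.6 = 665.7 ≈ 666 km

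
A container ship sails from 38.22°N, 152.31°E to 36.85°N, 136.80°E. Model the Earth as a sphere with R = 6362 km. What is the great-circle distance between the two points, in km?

cos σ = sin φ₁ sin φ₂ + cos φ₁ cos φ₂ cos Δλ
      = sin(38.22°)sin(36.85°) + cos(38.22°)cos(36.85°)cos(-15.51°) = 0.9768
σ = 12.360° → d = Rσ = 6362·0.21573 = 1372 km

1372 km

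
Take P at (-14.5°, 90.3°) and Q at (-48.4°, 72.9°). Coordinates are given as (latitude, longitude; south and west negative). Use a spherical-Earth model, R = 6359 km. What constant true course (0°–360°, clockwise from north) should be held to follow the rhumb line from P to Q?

203.1°

Meridional parts: M(φ₁)=-0.2558, M(φ₂)=-0.9679 → ΔM = -0.7121;  Δλ = -0.3037 rad
tan C = Δλ / ΔM = +0.4265 → C = 203.10°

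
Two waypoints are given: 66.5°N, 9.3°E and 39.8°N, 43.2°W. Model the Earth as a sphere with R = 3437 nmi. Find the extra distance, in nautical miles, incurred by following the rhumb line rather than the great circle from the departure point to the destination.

56 nmi

Great circle: cos σ = sin φ₁ sin φ₂ + cos φ₁ cos φ₂ cos Δλ,  σ = 0.6864 rad → d_gc = 2359.3 nmi
Rhumb line: Δψ = -0.8119, q = Δφ/Δψ = 0.5740, d_rh = R√(Δφ²+q²Δλ²) = 2415.2 nmi
Excess = 2415.2 − 2359.3 = 55.9 ≈ 56 nmi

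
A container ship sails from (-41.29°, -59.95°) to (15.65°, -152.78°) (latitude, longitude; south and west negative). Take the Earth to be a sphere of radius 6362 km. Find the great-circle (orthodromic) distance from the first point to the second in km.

11364 km

Haversine: a = sin²(Δφ/2)+cos φ₁ cos φ₂ sin²(Δλ/2) = 0.60686;  σ = 2·atan2(√a,√(1−a))
σ = 102.341° → d = Rσ = 6362·1.78619 = 11364 km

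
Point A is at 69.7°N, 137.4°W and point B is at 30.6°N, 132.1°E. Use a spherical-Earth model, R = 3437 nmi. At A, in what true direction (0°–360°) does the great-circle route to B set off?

282.0°

θ = atan2( sin Δλ·cos φ₂ ,  cos φ₁ sin φ₂ − sin φ₁ cos φ₂ cos Δλ )
  = atan2(-0.8607, +0.1836) = 282.04°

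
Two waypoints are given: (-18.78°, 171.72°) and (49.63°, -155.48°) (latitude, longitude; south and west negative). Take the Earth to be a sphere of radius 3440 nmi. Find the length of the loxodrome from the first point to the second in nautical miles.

Rhumb course C = atan2(Δλ, Δψ) with Δψ = ln[tan(π/4+φ₂/2)/tan(π/4+φ₁/2)] = +1.3345, Δλ = +0.5725 → C = 23.22°
d = R·|Δφ| / |cos C| = 3440·1.19398 / 0.91901 = 4469 nmi

4469 nmi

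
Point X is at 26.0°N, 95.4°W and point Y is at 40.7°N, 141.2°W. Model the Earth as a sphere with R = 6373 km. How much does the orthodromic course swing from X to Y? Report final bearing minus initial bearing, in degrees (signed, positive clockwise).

Initial bearing θ₁ = atan2(sin Δλ cos φ₂, cos φ₁ sin φ₂ − sin φ₁ cos φ₂ cos Δλ) = 303.11°
Final bearing θ₂ = (initial bearing from the destination back to the start) + 180° = 276.75°
Δθ = θ₂ − θ₁ = -26.4°

-26.4°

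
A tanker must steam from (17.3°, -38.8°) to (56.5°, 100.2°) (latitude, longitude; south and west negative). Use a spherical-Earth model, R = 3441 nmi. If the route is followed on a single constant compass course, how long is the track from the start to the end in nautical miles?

6808 nmi

Δψ = ln[tan(π/4+φ₂/2)/tan(π/4+φ₁/2)] = +0.8941;  Δφ = +0.6842 rad,  Δλ = +2.4260 rad
q = Δφ/Δψ = 0.7652
d = R·√(Δφ² + q²Δλ²) = 3441·1.97841 = 6808 nmi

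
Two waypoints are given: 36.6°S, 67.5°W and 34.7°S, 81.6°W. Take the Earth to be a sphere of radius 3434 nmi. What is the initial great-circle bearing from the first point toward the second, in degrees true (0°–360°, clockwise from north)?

N = sin Δλ·cos φ₂ = -0.2003;  D = cos φ₁ sin φ₂ − sin φ₁ cos φ₂ cos Δλ = +0.0184
initial course = atan2(N, D) = 275.25°

275.2°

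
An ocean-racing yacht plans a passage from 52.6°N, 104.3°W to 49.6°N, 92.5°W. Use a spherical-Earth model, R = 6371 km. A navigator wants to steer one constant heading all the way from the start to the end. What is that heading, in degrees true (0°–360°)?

Meridional parts: M(φ₁)=+1.0833, M(φ₂)=+0.9999 → ΔM = -0.0834;  Δλ = +0.2059 rad
tan C = Δλ / ΔM = -2.4688 → C = 112.05°

112.1°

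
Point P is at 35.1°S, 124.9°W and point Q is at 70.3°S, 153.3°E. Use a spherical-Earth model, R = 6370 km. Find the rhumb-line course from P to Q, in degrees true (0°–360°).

232.5°

Δψ = ln[tan(π/4+φ₂/2)/tan(π/4+φ₁/2)] = -1.0959
Δλ = -1.4277 rad (taken the short way round)
course = atan2(Δλ, Δψ) = 232.49°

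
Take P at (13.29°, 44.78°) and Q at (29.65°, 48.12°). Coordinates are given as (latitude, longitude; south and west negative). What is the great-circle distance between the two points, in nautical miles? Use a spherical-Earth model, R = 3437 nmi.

999 nmi

Haversine: a = sin²(Δφ/2)+cos φ₁ cos φ₂ sin²(Δλ/2) = 0.02096;  σ = 2·atan2(√a,√(1−a))
σ = 16.650° → d = Rσ = 3437·0.29059 = 999 nmi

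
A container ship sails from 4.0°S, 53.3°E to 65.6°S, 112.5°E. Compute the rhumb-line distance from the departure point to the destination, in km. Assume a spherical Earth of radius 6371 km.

8388 km

Rhumb course C = atan2(Δλ, Δψ) with Δψ = ln[tan(π/4+φ₂/2)/tan(π/4+φ₁/2)] = -1.4616, Δλ = +1.0332 → C = 144.74°
d = R·|Δφ| / |cos C| = 6371·1.07512 / 0.81658 = 8388 km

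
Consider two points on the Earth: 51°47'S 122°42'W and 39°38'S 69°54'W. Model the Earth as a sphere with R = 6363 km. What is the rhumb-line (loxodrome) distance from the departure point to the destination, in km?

4289 km

Rhumb course C = atan2(Δλ, Δψ) with Δψ = ln[tan(π/4+φ₂/2)/tan(π/4+φ₁/2)] = +0.3055, Δλ = +0.9215 → C = 71.66°
d = R·|Δφ| / |cos C| = 6363·0.21206 / 0.31463 = 4289 km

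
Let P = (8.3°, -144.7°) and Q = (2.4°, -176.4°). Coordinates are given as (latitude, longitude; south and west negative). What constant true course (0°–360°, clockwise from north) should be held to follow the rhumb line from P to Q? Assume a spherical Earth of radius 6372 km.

259.4°

Δψ = ln[tan(π/4+φ₂/2)/tan(π/4+φ₁/2)] = -0.1035
Δλ = -0.5533 rad (taken the short way round)
course = atan2(Δλ, Δψ) = 259.41°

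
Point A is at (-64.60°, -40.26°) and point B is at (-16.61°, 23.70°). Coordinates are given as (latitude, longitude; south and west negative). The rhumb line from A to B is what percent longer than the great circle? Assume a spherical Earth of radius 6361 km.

Great circle: σ = 1.1167 rad → d_gc = Rσ = 7103.2 km
Rhumb: Δφ = +0.8376, Δλ = +1.1163, Δψ = +1.1960, q = Δφ/Δψ = 0.7003 → d_rh = R√(Δφ²+q²Δλ²) = 7288.0 km
Excess = (7288.0 − 7103.2) / 7103.2 = 184.8 / 7103.2 = 2.60% ≈ 2.6%

2.6%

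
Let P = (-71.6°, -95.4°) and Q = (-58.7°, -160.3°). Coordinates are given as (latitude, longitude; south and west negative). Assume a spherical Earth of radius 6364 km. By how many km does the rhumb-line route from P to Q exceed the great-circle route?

Great circle: cos σ = sin φ₁ sin φ₂ + cos φ₁ cos φ₂ cos Δλ,  σ = 0.4942 rad → d_gc = 3145.2 km
Rhumb line: Δψ = +0.5479, q = Δφ/Δψ = 0.4109, d_rh = R√(Δφ²+q²Δλ²) = 3290.4 km
Excess = 3290.4 − 3145.2 = 145.2 ≈ 145 km

145 km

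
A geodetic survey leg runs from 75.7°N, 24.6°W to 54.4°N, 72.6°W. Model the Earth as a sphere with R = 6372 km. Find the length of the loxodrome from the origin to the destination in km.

3173 km

Δψ = ln[tan(π/4+φ₂/2)/tan(π/4+φ₁/2)] = -0.9398;  Δφ = -0.3718 rad,  Δλ = -0.8378 rad
q = Δφ/Δψ = 0.3956
d = R·√(Δφ² + q²Δλ²) = 6372·0.49802 = 3173 km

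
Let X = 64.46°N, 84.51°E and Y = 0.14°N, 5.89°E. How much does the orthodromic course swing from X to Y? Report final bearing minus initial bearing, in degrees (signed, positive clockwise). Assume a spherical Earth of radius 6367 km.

Initial bearing θ₁ = atan2(sin Δλ cos φ₂, cos φ₁ sin φ₂ − sin φ₁ cos φ₂ cos Δλ) = 259.77°
Final bearing θ₂ = (initial bearing from the destination back to the start) + 180° = 205.11°
Δθ = θ₂ − θ₁ = -54.7°

-54.7°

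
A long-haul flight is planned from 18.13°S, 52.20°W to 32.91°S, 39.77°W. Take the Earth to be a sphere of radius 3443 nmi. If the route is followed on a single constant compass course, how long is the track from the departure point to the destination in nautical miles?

1113 nmi

Δψ = ln[tan(π/4+φ₂/2)/tan(π/4+φ₁/2)] = -0.2870;  Δφ = -0.2580 rad,  Δλ = +0.2169 rad
q = Δφ/Δψ = 0.8988
d = R·√(Δφ² + q²Δλ²) = 3443·0.32336 = 1113 nmi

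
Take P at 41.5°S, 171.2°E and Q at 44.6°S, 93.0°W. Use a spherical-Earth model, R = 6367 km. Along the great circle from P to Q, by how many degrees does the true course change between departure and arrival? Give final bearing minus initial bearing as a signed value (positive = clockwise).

-74.2°

Initial bearing θ₁ = atan2(sin Δλ cos φ₂, cos φ₁ sin φ₂ − sin φ₁ cos φ₂ cos Δλ) = 129.00°
Final bearing θ₂ = (initial bearing from the destination back to the start) + 180° = 54.83°
Δθ = θ₂ − θ₁ = -74.2°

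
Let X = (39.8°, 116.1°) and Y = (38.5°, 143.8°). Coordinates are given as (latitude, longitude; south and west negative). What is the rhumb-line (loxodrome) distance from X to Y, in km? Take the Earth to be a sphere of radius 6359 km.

Δψ = ln[tan(π/4+φ₂/2)/tan(π/4+φ₁/2)] = -0.0293;  Δφ = -0.0227 rad,  Δλ = +0.4835 rad
q = Δφ/Δψ = 0.7755
d = R·√(Δφ² + q²Δλ²) = 6359·0.37559 = 2388 km

2388 km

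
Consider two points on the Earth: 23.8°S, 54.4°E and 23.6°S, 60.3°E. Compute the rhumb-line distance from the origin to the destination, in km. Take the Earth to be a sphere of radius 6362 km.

Δψ = ln[tan(π/4+φ₂/2)/tan(π/4+φ₁/2)] = +0.0038;  Δφ = +0.0035 rad,  Δλ = +0.1030 rad
q = Δφ/Δψ = 0.9157
d = R·√(Δφ² + q²Δλ²) = 6362·0.09435 = 600 km

600 km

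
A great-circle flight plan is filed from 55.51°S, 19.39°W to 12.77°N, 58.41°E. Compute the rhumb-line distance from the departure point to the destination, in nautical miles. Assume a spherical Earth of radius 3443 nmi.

Rhumb course C = atan2(Δλ, Δψ) with Δψ = ln[tan(π/4+φ₂/2)/tan(π/4+φ₁/2)] = +1.3946, Δλ = +1.3579 → C = 44.24°
d = R·|Δφ| / |cos C| = 3443·1.19171 / 0.71648 = 5727 nmi

5727 nmi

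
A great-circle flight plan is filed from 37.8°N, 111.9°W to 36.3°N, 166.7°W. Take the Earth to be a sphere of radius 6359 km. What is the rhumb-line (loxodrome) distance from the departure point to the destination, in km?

4857 km

Δψ = ln[tan(π/4+φ₂/2)/tan(π/4+φ₁/2)] = -0.0328;  Δφ = -0.0262 rad,  Δλ = -0.9564 rad
q = Δφ/Δψ = 0.7981
d = R·√(Δφ² + q²Δλ²) = 6359·0.76375 = 4857 km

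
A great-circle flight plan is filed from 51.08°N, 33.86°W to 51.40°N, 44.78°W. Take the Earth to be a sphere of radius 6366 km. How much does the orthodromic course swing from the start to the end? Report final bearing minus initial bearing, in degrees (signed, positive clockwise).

At departure: θ₁ = atan2(sin Δλ cos φ₂, cos φ₁ sin φ₂ − sin φ₁ cos φ₂ cos Δλ) = 276.93°
At arrival: θ₂ = atan2(sin Δλ cos φ₁, −cos φ₂ sin φ₁ + sin φ₂ cos φ₁ cos Δλ) = 268.41°
Δθ = θ₂ − θ₁ = -8.5°

-8.5°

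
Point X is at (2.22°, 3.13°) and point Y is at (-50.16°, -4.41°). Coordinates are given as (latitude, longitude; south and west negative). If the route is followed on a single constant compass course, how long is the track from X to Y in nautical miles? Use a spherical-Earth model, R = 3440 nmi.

3169 nmi

Rhumb course C = atan2(Δλ, Δψ) with Δψ = ln[tan(π/4+φ₂/2)/tan(π/4+φ₁/2)] = -1.0538, Δλ = -0.1316 → C = 187.12°
d = R·|Δφ| / |cos C| = 3440·0.91420 / 0.99229 = 3169 nmi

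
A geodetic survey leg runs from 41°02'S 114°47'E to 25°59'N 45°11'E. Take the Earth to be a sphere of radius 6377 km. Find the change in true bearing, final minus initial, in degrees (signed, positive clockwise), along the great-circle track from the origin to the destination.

Initial bearing θ₁ = atan2(sin Δλ cos φ₂, cos φ₁ sin φ₂ − sin φ₁ cos φ₂ cos Δλ) = 302.47°
Final bearing θ₂ = (initial bearing from the destination back to the start) + 180° = 314.93°
Δθ = θ₂ − θ₁ = +12.5°

+12.5°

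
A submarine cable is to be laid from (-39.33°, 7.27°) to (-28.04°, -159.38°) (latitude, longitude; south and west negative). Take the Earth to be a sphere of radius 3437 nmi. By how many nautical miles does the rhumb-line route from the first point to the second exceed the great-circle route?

1633 nmi

Great circle: cos σ = sin φ₁ sin φ₂ + cos φ₁ cos φ₂ cos Δλ,  σ = 1.9459 rad → d_gc = 6687.9 nmi
Rhumb line: Δψ = +0.2375, q = Δφ/Δψ = 0.8296, d_rh = R√(Δφ²+q²Δλ²) = 8320.5 nmi
Excess = 8320.5 − 6687.9 = 1632.6 ≈ 1633 nmi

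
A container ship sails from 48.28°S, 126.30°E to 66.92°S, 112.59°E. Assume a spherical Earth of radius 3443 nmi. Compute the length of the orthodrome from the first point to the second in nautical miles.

Haversine: a = sin²(Δφ/2)+cos φ₁ cos φ₂ sin²(Δλ/2) = 0.02994;  σ = 2·atan2(√a,√(1−a))
σ = 19.930° → d = Rσ = 3443·0.34784 = 1198 nmi

1198 nmi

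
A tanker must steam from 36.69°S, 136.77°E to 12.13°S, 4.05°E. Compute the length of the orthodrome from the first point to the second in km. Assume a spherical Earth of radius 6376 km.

cos σ = sin φ₁ sin φ₂ + cos φ₁ cos φ₂ cos Δλ
      = sin(-36.69°)sin(-12.13°) + cos(-36.69°)cos(-12.13°)cos(-132.72°) = -0.4063
σ = 113.973° → d = Rσ = 6376·1.98921 = 12683 km

12683 km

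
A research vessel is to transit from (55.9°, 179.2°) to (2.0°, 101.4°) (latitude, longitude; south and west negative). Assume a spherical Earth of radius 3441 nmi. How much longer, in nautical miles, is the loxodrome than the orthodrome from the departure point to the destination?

Great circle: cos σ = sin φ₁ sin φ₂ + cos φ₁ cos φ₂ cos Δλ,  σ = 1.4230 rad → d_gc = 4896.4 nmi
Rhumb line: Δψ = -1.1470, q = Δφ/Δψ = 0.8202, d_rh = R√(Δφ²+q²Δλ²) = 5016.3 nmi
Excess = 5016.3 − 4896.4 = 119.9 ≈ 120 nmi

120 nmi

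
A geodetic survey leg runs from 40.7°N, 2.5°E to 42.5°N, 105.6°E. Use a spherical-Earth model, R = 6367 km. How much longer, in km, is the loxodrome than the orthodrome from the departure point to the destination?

600 km

Great circle: cos σ = sin φ₁ sin φ₂ + cos φ₁ cos φ₂ cos Δλ,  σ = 1.2515 rad → d_gc = 7968.5 km
Rhumb line: Δψ = +0.0420, q = Δφ/Δψ = 0.7477, d_rh = R√(Δφ²+q²Δλ²) = 8568.9 km
Excess = 8568.9 − 7968.5 = 600.4 ≈ 600 km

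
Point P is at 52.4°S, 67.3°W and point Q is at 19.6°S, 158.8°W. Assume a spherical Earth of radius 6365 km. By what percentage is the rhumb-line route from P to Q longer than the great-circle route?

4.7%

Great circle: σ = 1.3174 rad → d_gc = Rσ = 8385.0 km
Rhumb: Δφ = +0.5725, Δλ = -1.5970, Δψ = +0.7286, q = Δφ/Δψ = 0.7857 → d_rh = R√(Δφ²+q²Δλ²) = 8778.6 km
Excess = (8778.6 − 8385.0) / 8385.0 = 393.6 / 8385.0 = 4.69% ≈ 4.7%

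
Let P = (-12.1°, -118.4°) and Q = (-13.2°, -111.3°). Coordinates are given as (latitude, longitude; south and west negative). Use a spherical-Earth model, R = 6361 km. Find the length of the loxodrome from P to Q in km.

779 km

Δψ = ln[tan(π/4+φ₂/2)/tan(π/4+φ₁/2)] = -0.0197;  Δφ = -0.0192 rad,  Δλ = +0.1239 rad
q = Δφ/Δψ = 0.9757
d = R·√(Δφ² + q²Δλ²) = 6361·0.12242 = 779 km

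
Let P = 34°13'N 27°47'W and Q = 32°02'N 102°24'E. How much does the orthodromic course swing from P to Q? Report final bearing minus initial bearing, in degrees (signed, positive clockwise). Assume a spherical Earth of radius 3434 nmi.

+99.3°

Initial bearing θ₁ = atan2(sin Δλ cos φ₂, cos φ₁ sin φ₂ − sin φ₁ cos φ₂ cos Δλ) = 40.96°
Final bearing θ₂ = (initial bearing from the destination back to the start) + 180° = 140.25°
Δθ = θ₂ − θ₁ = +99.3°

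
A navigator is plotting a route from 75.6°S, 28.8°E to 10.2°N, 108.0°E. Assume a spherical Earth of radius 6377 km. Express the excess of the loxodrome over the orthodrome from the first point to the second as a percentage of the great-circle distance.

3.6%

Great circle: σ = 1.6968 rad → d_gc = Rσ = 10820.4 km
Rhumb: Δφ = +1.4975, Δλ = +1.3823, Δψ = +2.2478, q = Δφ/Δψ = 0.6662 → d_rh = R√(Δφ²+q²Δλ²) = 11210.7 km
Excess = (11210.7 − 10820.4) / 10820.4 = 390.3 / 10820.4 = 3.61% ≈ 3.6%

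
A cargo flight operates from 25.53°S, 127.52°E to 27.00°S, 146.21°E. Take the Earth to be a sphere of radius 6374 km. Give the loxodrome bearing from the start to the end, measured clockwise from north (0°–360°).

Meridional parts: M(φ₁)=-0.4611, M(φ₂)=-0.4897 → ΔM = -0.0286;  Δλ = +0.3262 rad
tan C = Δλ / ΔM = -11.4012 → C = 95.01°

95.0°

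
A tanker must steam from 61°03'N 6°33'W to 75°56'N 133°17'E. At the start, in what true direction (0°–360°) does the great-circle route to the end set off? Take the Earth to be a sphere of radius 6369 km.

13.9°

N = sin Δλ·cos φ₂ = +0.1568;  D = cos φ₁ sin φ₂ − sin φ₁ cos φ₂ cos Δλ = +0.6321
initial course = atan2(N, D) = 13.93°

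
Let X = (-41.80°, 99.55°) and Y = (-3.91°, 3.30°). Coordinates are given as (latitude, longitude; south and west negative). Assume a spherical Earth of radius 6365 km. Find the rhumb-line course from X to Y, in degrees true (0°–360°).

293.7°

Δψ = ln[tan(π/4+φ₂/2)/tan(π/4+φ₁/2)] = +0.7362
Δλ = -1.6799 rad (taken the short way round)
course = atan2(Δλ, Δψ) = 293.66°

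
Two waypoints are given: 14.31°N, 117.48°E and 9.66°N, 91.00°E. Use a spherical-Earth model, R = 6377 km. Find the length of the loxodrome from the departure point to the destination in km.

2928 km

Δψ = ln[tan(π/4+φ₂/2)/tan(π/4+φ₁/2)] = -0.0830;  Δφ = -0.0812 rad,  Δλ = -0.4622 rad
q = Δφ/Δψ = 0.9779
d = R·√(Δφ² + q²Δλ²) = 6377·0.45918 = 2928 km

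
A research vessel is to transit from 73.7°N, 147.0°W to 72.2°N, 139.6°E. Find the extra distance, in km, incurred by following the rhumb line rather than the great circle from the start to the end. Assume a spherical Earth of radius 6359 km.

Great circle: cos σ = sin φ₁ sin φ₂ + cos φ₁ cos φ₂ cos Δλ,  σ = 0.3529 rad → d_gc = 2244.2 km
Rhumb line: Δψ = -0.0893, q = Δφ/Δψ = 0.2930, d_rh = R√(Δφ²+q²Δλ²) = 2392.8 km
Excess = 2392.8 − 2244.2 = 148.6 ≈ 149 km

149 km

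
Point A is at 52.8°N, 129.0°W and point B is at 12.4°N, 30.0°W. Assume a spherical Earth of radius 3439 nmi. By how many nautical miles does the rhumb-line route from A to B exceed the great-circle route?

256 nmi

Great circle: cos σ = sin φ₁ sin φ₂ + cos φ₁ cos φ₂ cos Δλ,  σ = 1.4920 rad → d_gc = 5131.1 nmi
Rhumb line: Δψ = -0.8709, q = Δφ/Δψ = 0.8096, d_rh = R√(Δφ²+q²Δλ²) = 5387.5 nmi
Excess = 5387.5 − 5131.1 = 256.4 ≈ 256 nmi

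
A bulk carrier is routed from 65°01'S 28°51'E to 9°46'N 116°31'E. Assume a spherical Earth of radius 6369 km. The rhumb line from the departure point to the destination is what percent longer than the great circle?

Great circle: σ = 1.7080 rad → d_gc = Rσ = 10878.5 km
Rhumb: Δφ = +1.3052, Δλ = +1.5301, Δψ = +1.6784, q = Δφ/Δψ = 0.7776 → d_rh = R√(Δφ²+q²Δλ²) = 11248.7 km
Excess = (11248.7 − 10878.5) / 10878.5 = 370.2 / 10878.5 = 3.40% ≈ 3.4%

3.4%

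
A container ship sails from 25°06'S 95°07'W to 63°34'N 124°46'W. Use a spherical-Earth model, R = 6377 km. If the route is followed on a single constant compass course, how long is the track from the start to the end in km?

10227 km

Δψ = ln[tan(π/4+φ₂/2)/tan(π/4+φ₁/2)] = +1.9016;  Δφ = +1.5475 rad,  Δλ = -0.5175 rad
q = Δφ/Δψ = 0.8138
d = R·√(Δφ² + q²Δλ²) = 6377·1.60381 = 10227 km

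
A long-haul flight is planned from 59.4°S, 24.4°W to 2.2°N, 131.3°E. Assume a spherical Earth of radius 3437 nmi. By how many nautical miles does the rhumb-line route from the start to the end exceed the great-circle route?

Great circle: cos σ = sin φ₁ sin φ₂ + cos φ₁ cos φ₂ cos Δλ,  σ = 2.0905 rad → d_gc = 7185.1 nmi
Rhumb line: Δψ = +1.3346, q = Δφ/Δψ = 0.8056, d_rh = R√(Δφ²+q²Δλ²) = 8382.4 nmi
Excess = 8382.4 − 7185.1 = 1197.3 ≈ 1197 nmi

1197 nmi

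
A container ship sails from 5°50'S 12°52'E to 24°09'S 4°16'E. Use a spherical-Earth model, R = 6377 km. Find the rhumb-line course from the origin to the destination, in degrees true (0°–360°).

204.3°

Meridional parts: M(φ₁)=-0.1020, M(φ₂)=-0.4346 → ΔM = -0.3326;  Δλ = -0.1501 rad
tan C = Δλ / ΔM = +0.4513 → C = 204.29°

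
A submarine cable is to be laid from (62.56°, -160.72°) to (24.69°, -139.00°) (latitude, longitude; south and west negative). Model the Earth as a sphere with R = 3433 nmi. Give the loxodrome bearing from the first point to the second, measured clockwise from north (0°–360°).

158.6°

Δψ = ln[tan(π/4+φ₂/2)/tan(π/4+φ₁/2)] = -0.9651
Δλ = +0.3791 rad (taken the short way round)
course = atan2(Δλ, Δψ) = 158.56°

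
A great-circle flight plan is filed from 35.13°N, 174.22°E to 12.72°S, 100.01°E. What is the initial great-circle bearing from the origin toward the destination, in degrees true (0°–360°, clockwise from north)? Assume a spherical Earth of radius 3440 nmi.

N = sin Δλ·cos φ₂ = -0.9386;  D = cos φ₁ sin φ₂ − sin φ₁ cos φ₂ cos Δλ = -0.3328
initial course = atan2(N, D) = 250.48°

250.5°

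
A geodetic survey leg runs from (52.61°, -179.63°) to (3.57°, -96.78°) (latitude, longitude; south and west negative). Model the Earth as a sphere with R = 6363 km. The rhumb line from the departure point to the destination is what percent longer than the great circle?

Great circle: σ = 1.4456 rad → d_gc = Rσ = 9198.1 km
Rhumb: Δφ = -0.8559, Δλ = +1.4460, Δψ = -1.0212, q = Δφ/Δψ = 0.8381 → d_rh = R√(Δφ²+q²Δλ²) = 9440.7 km
Excess = (9440.7 − 9198.1) / 9198.1 = 242.6 / 9198.1 = 2.64% ≈ 2.6%

2.6%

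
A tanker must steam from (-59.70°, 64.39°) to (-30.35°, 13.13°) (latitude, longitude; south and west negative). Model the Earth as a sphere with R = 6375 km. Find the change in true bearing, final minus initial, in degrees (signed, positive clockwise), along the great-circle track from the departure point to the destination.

+38.7°

Initial bearing θ₁ = atan2(sin Δλ cos φ₂, cos φ₁ sin φ₂ − sin φ₁ cos φ₂ cos Δλ) = 287.43°
Final bearing θ₂ = (initial bearing from the destination back to the start) + 180° = 326.10°
Δθ = θ₂ − θ₁ = +38.7°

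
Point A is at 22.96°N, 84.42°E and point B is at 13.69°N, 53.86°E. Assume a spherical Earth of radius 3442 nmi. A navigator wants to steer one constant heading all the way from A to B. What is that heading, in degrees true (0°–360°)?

252.3°

Meridional parts: M(φ₁)=+0.4119, M(φ₂)=+0.2412 → ΔM = -0.1707;  Δλ = -0.5334 rad
tan C = Δλ / ΔM = +3.1253 → C = 252.26°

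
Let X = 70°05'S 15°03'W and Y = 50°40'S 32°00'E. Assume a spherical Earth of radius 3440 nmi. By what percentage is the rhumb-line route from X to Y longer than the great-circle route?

Great circle: σ = 0.5068 rad → d_gc = Rσ = 1743.2 nmi
Rhumb: Δφ = +0.3389, Δλ = +0.8212, Δψ = +0.7108, q = Δφ/Δψ = 0.4768 → d_rh = R√(Δφ²+q²Δλ²) = 1781.3 nmi
Excess = (1781.3 − 1743.2) / 1743.2 = 38.1 / 1743.2 = 2.19% ≈ 2.2%

2.2%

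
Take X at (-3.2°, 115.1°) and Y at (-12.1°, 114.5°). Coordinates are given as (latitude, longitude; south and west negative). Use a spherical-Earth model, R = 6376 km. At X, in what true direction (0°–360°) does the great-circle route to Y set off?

183.8°

θ = atan2( sin Δλ·cos φ₂ ,  cos φ₁ sin φ₂ − sin φ₁ cos φ₂ cos Δλ )
  = atan2(-0.0102, -0.1547) = 183.79°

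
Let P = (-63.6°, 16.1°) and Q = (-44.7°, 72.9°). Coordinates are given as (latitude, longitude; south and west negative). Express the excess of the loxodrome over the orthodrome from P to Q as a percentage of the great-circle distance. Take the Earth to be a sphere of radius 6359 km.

2.8%

Great circle: σ = 0.6383 rad → d_gc = Rσ = 4059.12 km
Rhumb: Δφ = +0.3299, Δλ = +0.9913, Δψ = +0.5761, q = Δφ/Δψ = 0.5726 → d_rh = R√(Δφ²+q²Δλ²) = 4174.77 km
Excess = (4174.77 − 4059.12) / 4059.12 = 115.65 / 4059.12 = 2.849% ≈ 2.8%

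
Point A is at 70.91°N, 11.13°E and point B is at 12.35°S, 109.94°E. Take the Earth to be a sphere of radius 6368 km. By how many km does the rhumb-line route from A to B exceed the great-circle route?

Great circle: cos σ = sin φ₁ sin φ₂ + cos φ₁ cos φ₂ cos Δλ,  σ = 1.8246 rad → d_gc = 11618.8 km
Rhumb line: Δψ = -2.0001, q = Δφ/Δψ = 0.7265, d_rh = R√(Δφ²+q²Δλ²) = 12218.5 km
Excess = 12218.5 − 11618.8 = 599.7 ≈ 600 km

600 km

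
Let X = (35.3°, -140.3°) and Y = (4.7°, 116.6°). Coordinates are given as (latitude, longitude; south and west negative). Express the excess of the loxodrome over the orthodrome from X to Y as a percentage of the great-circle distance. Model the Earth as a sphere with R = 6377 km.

Great circle: σ = 1.7082 rad → d_gc = Rσ = 10893.4 km
Rhumb: Δφ = -0.5341, Δλ = -1.7994, Δψ = -0.5771, q = Δφ/Δψ = 0.9254 → d_rh = R√(Δφ²+q²Δλ²) = 11151.9 km
Excess = (11151.9 − 10893.4) / 10893.4 = 258.5 / 10893.4 = 2.37% ≈ 2.4%

2.4%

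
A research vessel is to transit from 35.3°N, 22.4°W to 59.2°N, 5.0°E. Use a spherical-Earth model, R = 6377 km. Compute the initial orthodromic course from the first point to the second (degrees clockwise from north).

N = sin Δλ·cos φ₂ = +0.2356;  D = cos φ₁ sin φ₂ − sin φ₁ cos φ₂ cos Δλ = +0.4383
initial course = atan2(N, D) = 28.26°

28.3°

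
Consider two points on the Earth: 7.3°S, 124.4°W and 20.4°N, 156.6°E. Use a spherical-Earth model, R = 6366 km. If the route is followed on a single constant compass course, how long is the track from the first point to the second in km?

Δψ = ln[tan(π/4+φ₂/2)/tan(π/4+φ₁/2)] = +0.4916;  Δφ = +0.4835 rad,  Δλ = -1.3788 rad
q = Δφ/Δψ = 0.9835
d = R·√(Δφ² + q²Δλ²) = 6366·1.43965 = 9165 km

9165 km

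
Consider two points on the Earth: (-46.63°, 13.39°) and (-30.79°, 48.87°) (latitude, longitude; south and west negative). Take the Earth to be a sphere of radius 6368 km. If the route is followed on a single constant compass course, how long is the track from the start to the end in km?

3526 km

Rhumb course C = atan2(Δλ, Δψ) with Δψ = ln[tan(π/4+φ₂/2)/tan(π/4+φ₁/2)] = +0.3569, Δλ = +0.6192 → C = 60.04°
d = R·|Δφ| / |cos C| = 6368·0.27646 / 0.49935 = 3526 km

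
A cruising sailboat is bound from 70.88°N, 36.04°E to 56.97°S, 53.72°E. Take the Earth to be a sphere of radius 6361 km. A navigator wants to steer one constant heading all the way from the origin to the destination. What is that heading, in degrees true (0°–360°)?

Meridional parts: M(φ₁)=+1.7813, M(φ₂)=-1.2157 → ΔM = -2.9970;  Δλ = +0.3086 rad
tan C = Δλ / ΔM = -0.1030 → C = 174.12°

174.1°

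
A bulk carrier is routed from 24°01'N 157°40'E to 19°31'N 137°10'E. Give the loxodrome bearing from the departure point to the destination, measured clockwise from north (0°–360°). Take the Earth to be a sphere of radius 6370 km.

Meridional parts: M(φ₁)=+0.4320, M(φ₂)=+0.3474 → ΔM = -0.0846;  Δλ = -0.3578 rad
tan C = Δλ / ΔM = +4.2293 → C = 256.70°

256.7°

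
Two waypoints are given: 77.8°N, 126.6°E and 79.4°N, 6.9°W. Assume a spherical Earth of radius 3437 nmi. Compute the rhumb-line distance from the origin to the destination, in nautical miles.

1583 nmi

Rhumb course C = atan2(Δλ, Δψ) with Δψ = ln[tan(π/4+φ₂/2)/tan(π/4+φ₁/2)] = +0.1415, Δλ = -2.3300 → C = 273.48°
d = R·|Δφ| / |cos C| = 3437·0.02793 / 0.06062 = 1583 nmi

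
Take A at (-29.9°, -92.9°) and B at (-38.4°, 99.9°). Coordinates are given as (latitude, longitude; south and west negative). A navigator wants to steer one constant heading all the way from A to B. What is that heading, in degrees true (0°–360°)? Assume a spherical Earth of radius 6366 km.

266.5°

Δψ = ln[tan(π/4+φ₂/2)/tan(π/4+φ₁/2)] = -0.1796
Δλ = -2.9182 rad (taken the short way round)
course = atan2(Δλ, Δψ) = 266.48°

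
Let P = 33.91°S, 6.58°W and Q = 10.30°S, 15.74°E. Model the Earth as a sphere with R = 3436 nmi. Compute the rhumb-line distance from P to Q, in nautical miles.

Δψ = ln[tan(π/4+φ₂/2)/tan(π/4+φ₁/2)] = +0.4490;  Δφ = +0.4121 rad,  Δλ = +0.3896 rad
q = Δφ/Δψ = 0.9177
d = R·√(Δφ² + q²Δλ²) = 3436·0.54554 = 1874 nmi

1874 nmi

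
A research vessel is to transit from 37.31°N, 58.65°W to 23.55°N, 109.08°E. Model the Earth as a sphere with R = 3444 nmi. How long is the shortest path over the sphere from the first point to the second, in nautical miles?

7096 nmi

cos σ = sin φ₁ sin φ₂ + cos φ₁ cos φ₂ cos Δλ
      = sin(37.31°)sin(23.55°) + cos(37.31°)cos(23.55°)cos(167.73°) = -0.4703
σ = 118.053° → d = Rσ = 3444·2.06042 = 7096 nmi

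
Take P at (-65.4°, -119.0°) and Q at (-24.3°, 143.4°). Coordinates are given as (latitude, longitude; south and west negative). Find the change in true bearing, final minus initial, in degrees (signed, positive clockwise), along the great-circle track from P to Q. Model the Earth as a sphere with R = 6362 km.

At departure: θ₁ = atan2(sin Δλ cos φ₂, cos φ₁ sin φ₂ − sin φ₁ cos φ₂ cos Δλ) = 252.73°
At arrival: θ₂ = atan2(sin Δλ cos φ₁, −cos φ₂ sin φ₁ + sin φ₂ cos φ₁ cos Δλ) = 334.14°
Δθ = θ₂ − θ₁ = +81.4°

+81.4°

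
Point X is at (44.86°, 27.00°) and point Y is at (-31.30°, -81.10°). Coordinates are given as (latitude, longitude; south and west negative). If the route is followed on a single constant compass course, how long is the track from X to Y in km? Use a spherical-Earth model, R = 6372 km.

Δψ = ln[tan(π/4+φ₂/2)/tan(π/4+φ₁/2)] = -1.4536;  Δφ = -1.3292 rad,  Δλ = -1.8867 rad
q = Δφ/Δψ = 0.9144
d = R·√(Δφ² + q²Δλ²) = 6372·2.17796 = 13878 km

13878 km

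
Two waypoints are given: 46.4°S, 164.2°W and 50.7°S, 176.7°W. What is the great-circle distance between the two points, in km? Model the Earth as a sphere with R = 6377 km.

Haversine: a = sin²(Δφ/2)+cos φ₁ cos φ₂ sin²(Δλ/2) = 0.00658;  σ = 2·atan2(√a,√(1−a))
σ = 9.309° → d = Rσ = 6377·0.16247 = 1036 km

1036 km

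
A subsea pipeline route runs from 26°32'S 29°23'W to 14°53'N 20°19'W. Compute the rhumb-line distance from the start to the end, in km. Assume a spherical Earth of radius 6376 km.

Δψ = ln[tan(π/4+φ₂/2)/tan(π/4+φ₁/2)] = +0.7433;  Δφ = +0.7229 rad,  Δλ = +0.1582 rad
q = Δφ/Δψ = 0.9725
d = R·√(Δφ² + q²Δλ²) = 6376·0.73906 = 4712 km

4712 km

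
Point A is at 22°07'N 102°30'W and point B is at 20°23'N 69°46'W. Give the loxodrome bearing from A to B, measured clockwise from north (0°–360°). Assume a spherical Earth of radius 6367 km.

93.3°

Meridional parts: M(φ₁)=+0.3960, M(φ₂)=+0.3635 → ΔM = -0.0325;  Δλ = +0.5713 rad
tan C = Δλ / ΔM = -17.5997 → C = 93.25°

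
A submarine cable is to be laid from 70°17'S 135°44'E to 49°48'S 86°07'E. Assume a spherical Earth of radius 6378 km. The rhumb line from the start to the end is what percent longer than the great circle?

2.4%

Great circle: σ = 0.5353 rad → d_gc = Rσ = 3414.3 km
Rhumb: Δφ = +0.3575, Δλ = -0.8660, Δψ = +0.7447, q = Δφ/Δψ = 0.4801 → d_rh = R√(Δφ²+q²Δλ²) = 3497.0 km
Excess = (3497.0 − 3414.3) / 3414.3 = 82.7 / 3414.3 = 2.42% ≈ 2.4%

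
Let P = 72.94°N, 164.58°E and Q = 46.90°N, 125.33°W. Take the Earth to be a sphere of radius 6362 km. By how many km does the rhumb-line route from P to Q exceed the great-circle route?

Great circle: cos σ = sin φ₁ sin φ₂ + cos φ₁ cos φ₂ cos Δλ,  σ = 0.6977 rad → d_gc = 4439.0 km
Rhumb line: Δψ = -0.9681, q = Δφ/Δψ = 0.4694, d_rh = R√(Δφ²+q²Δλ²) = 4659.2 km
Excess = 4659.2 − 4439.0 = 220.2 ≈ 220 km

220 km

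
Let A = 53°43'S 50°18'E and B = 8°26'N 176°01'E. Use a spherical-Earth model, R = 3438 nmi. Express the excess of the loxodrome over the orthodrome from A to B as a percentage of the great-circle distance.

6.1%

Great circle: σ = 2.0487 rad → d_gc = Rσ = 7043.6 nmi
Rhumb: Δφ = +1.0847, Δλ = +2.1942, Δψ = +1.2635, q = Δφ/Δψ = 0.8585 → d_rh = R√(Δφ²+q²Δλ²) = 7473.1 nmi
Excess = (7473.1 − 7043.6) / 7043.6 = 429.5 / 7043.6 = 6.10% ≈ 6.1%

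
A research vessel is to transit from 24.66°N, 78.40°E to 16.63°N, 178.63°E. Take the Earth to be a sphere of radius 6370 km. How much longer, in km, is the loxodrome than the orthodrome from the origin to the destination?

Great circle: cos σ = sin φ₁ sin φ₂ + cos φ₁ cos φ₂ cos Δλ,  σ = 1.6060 rad → d_gc = 10230.5 km
Rhumb line: Δψ = -0.1499, q = Δφ/Δψ = 0.9348, d_rh = R√(Δφ²+q²Δλ²) = 10454.9 km
Excess = 10454.9 − 10230.5 = 224.4 ≈ 224 km

224 km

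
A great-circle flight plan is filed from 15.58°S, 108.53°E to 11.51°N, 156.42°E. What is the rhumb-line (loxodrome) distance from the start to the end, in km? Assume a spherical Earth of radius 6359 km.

6060 km

Δψ = ln[tan(π/4+φ₂/2)/tan(π/4+φ₁/2)] = +0.4776;  Δφ = +0.4728 rad,  Δλ = +0.8358 rad
q = Δφ/Δψ = 0.9900
d = R·√(Δφ² + q²Δλ²) = 6359·0.95303 = 6060 km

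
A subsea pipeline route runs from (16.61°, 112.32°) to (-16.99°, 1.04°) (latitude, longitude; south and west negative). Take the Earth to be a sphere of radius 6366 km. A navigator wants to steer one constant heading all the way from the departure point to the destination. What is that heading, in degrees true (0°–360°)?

Δψ = ln[tan(π/4+φ₂/2)/tan(π/4+φ₁/2)] = -0.5950
Δλ = -1.9422 rad (taken the short way round)
course = atan2(Δλ, Δψ) = 252.97°

253.0°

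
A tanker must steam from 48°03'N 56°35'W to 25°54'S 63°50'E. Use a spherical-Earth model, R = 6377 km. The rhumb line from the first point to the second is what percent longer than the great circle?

2.0%

Great circle: σ = 2.2515 rad → d_gc = Rσ = 14357.6 km
Rhumb: Δφ = -1.2907, Δλ = +2.1017, Δψ = -1.4270, q = Δφ/Δψ = 0.9044 → d_rh = R√(Δφ²+q²Δλ²) = 14651.8 km
Excess = (14651.8 − 14357.6) / 14357.6 = 294.2 / 14357.6 = 2.049% ≈ 2.0%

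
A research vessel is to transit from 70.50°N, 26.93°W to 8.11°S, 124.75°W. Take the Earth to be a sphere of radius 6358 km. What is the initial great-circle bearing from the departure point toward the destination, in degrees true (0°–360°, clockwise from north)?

N = sin Δλ·cos φ₂ = -0.9808;  D = cos φ₁ sin φ₂ − sin φ₁ cos φ₂ cos Δλ = +0.0799
initial course = atan2(N, D) = 274.66°

274.7°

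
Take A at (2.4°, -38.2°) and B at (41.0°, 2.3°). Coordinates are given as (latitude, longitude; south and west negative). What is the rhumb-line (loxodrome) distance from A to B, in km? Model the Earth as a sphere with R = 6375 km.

5924 km

Rhumb course C = atan2(Δλ, Δψ) with Δψ = ln[tan(π/4+φ₂/2)/tan(π/4+φ₁/2)] = +0.7440, Δλ = +0.7069 → C = 43.53°
d = R·|Δφ| / |cos C| = 6375·0.67370 / 0.72495 = 5924 km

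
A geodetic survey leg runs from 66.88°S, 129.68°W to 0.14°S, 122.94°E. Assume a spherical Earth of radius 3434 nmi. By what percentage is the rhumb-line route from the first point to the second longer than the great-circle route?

Great circle: σ = 1.6861 rad → d_gc = Rσ = 5790.0 nmi
Rhumb: Δφ = +1.1648, Δλ = -1.8741, Δψ = +1.5845, q = Δφ/Δψ = 0.7351 → d_rh = R√(Δφ²+q²Δλ²) = 6195.5 nmi
Excess = (6195.5 − 5790.0) / 5790.0 = 405.5 / 5790.0 = 7.00% ≈ 7.0%

7.0%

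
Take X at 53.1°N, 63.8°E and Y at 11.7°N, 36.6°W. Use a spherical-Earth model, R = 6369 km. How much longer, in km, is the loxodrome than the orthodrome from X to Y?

496 km

Great circle: cos σ = sin φ₁ sin φ₂ + cos φ₁ cos φ₂ cos Δλ,  σ = 1.5147 rad → d_gc = 9647.4 km
Rhumb line: Δψ = -0.8921, q = Δφ/Δψ = 0.8100, d_rh = R√(Δφ²+q²Δλ²) = 10143.6 km
Excess = 10143.6 − 9647.4 = 496.2 ≈ 496 km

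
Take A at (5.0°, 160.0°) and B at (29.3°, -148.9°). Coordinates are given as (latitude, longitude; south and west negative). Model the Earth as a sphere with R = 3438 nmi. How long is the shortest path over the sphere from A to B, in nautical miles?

3238 nmi

Haversine: a = sin²(Δφ/2)+cos φ₁ cos φ₂ sin²(Δλ/2) = 0.20590;  σ = 2·atan2(√a,√(1−a))
σ = 53.971° → d = Rσ = 3438·0.94197 = 3238 nmi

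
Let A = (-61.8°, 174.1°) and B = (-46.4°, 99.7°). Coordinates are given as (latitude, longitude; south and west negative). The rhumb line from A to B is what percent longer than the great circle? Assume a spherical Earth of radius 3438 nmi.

5.1%

Great circle: σ = 0.7585 rad → d_gc = Rσ = 2607.8 nmi
Rhumb: Δφ = +0.2688, Δλ = -1.2985, Δψ = +0.4652, q = Δφ/Δψ = 0.5778 → d_rh = R√(Δφ²+q²Δλ²) = 2739.8 nmi
Excess = (2739.8 − 2607.8) / 2607.8 = 132.0 / 2607.8 = 5.06% ≈ 5.1%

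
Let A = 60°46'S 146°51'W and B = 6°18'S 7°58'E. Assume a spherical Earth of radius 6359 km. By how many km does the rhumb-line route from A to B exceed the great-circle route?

Great circle: cos σ = sin φ₁ sin φ₂ + cos φ₁ cos φ₂ cos Δλ,  σ = 1.9215 rad → d_gc = 12218.6 km
Rhumb line: Δψ = +1.2339, q = Δφ/Δψ = 0.7704, d_rh = R√(Δφ²+q²Δλ²) = 14553.0 km
Excess = 14553.0 − 12218.6 = 2334.4 ≈ 2334 km

2334 km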